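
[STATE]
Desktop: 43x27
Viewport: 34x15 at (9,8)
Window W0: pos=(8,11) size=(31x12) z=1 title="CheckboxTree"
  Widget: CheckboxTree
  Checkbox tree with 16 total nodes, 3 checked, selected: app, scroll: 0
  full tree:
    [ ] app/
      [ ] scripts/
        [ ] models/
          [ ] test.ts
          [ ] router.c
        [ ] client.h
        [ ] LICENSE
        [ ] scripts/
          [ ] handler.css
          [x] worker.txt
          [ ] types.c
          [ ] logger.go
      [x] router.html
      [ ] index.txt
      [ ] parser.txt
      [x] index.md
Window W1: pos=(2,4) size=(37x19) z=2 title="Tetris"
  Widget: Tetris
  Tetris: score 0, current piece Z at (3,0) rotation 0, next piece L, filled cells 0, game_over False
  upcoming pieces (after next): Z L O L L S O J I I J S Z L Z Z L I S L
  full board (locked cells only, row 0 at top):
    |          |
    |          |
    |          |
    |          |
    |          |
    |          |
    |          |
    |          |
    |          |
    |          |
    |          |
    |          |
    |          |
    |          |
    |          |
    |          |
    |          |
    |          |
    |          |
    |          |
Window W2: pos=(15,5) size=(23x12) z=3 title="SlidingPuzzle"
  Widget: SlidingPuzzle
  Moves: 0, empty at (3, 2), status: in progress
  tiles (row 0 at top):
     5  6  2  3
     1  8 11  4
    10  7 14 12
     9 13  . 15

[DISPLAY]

    │ ┃┌────┬────┬────┬────┐┃┃    
    │▒┃│  5 │  6 │  2 │  3 │┃┃    
    │ ┃├────┼────┼────┼────┤┃┃    
    │ ┃│  1 │  8 │ 11 │  4 │┃┃    
    │ ┃├────┼────┼────┼────┤┃┃    
    │S┃│ 10 │  7 │ 14 │ 12 │┃┃    
    │0┃├────┼────┼────┼────┤┃┃    
    │ ┃│  9 │ 13 │    │ 15 │┃┃    
    │ ┗━━━━━━━━━━━━━━━━━━━━━┛┃    
    │                        ┃    
    │                        ┃    
    │                        ┃    
    │                        ┃    
    │                        ┃    
━━━━━━━━━━━━━━━━━━━━━━━━━━━━━┛    


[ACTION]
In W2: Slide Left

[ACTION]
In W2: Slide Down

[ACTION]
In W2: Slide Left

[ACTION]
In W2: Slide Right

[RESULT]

    │ ┃┌────┬────┬────┬────┐┃┃    
    │▒┃│  5 │  6 │  2 │  3 │┃┃    
    │ ┃├────┼────┼────┼────┤┃┃    
    │ ┃│  1 │  8 │ 11 │  4 │┃┃    
    │ ┃├────┼────┼────┼────┤┃┃    
    │S┃│ 10 │  7 │    │ 14 │┃┃    
    │0┃├────┼────┼────┼────┤┃┃    
    │ ┃│  9 │ 13 │ 15 │ 12 │┃┃    
    │ ┗━━━━━━━━━━━━━━━━━━━━━┛┃    
    │                        ┃    
    │                        ┃    
    │                        ┃    
    │                        ┃    
    │                        ┃    
━━━━━━━━━━━━━━━━━━━━━━━━━━━━━┛    


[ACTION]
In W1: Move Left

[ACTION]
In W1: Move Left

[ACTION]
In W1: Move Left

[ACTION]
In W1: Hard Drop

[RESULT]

    │▓┃┌────┬────┬────┬────┐┃┃    
    │ ┃│  5 │  6 │  2 │  3 │┃┃    
    │ ┃├────┼────┼────┼────┤┃┃    
    │ ┃│  1 │  8 │ 11 │  4 │┃┃    
    │ ┃├────┼────┼────┼────┤┃┃    
    │S┃│ 10 │  7 │    │ 14 │┃┃    
    │0┃├────┼────┼────┼────┤┃┃    
    │ ┃│  9 │ 13 │ 15 │ 12 │┃┃    
    │ ┗━━━━━━━━━━━━━━━━━━━━━┛┃    
    │                        ┃    
    │                        ┃    
    │                        ┃    
    │                        ┃    
    │                        ┃    
━━━━━━━━━━━━━━━━━━━━━━━━━━━━━┛    


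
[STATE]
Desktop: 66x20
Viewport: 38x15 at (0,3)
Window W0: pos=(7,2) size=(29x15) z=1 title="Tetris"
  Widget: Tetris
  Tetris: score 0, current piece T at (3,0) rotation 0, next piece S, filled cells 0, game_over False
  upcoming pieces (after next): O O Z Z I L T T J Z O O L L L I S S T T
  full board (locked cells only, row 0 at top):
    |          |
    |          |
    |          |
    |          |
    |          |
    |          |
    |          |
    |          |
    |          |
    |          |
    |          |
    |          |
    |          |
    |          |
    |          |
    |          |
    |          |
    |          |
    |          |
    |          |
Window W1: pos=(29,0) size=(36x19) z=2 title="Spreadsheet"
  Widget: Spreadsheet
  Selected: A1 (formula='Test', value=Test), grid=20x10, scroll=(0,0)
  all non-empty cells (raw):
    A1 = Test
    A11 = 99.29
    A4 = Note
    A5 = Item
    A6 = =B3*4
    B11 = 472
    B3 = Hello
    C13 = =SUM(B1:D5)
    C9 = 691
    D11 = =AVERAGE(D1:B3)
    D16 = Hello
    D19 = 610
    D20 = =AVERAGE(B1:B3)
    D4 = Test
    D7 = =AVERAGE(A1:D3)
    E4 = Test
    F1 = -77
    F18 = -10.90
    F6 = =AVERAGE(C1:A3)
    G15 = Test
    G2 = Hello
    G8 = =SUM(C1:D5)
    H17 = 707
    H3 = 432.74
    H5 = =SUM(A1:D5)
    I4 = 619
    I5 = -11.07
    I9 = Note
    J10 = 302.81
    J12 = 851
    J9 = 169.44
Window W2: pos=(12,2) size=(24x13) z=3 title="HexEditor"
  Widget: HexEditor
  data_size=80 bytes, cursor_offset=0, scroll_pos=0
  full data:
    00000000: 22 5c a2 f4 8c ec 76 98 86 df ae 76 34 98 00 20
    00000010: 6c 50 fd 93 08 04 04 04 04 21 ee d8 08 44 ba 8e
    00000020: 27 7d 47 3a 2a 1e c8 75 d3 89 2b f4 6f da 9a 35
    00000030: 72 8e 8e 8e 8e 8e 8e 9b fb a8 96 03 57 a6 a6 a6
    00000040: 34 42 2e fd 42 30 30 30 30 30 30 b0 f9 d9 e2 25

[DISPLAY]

       ┃ Tet┃ HexEditor            ┃st
       ┠────┠──────────────────────┨ A
       ┃    ┃00000000  22 5c a2 f4 ┃--
       ┃    ┃00000010  6c 50 fd 93 ┃es
       ┃    ┃00000020  27 7d 47 3a ┃  
       ┃    ┃00000030  72 8e 8e 8e ┃  
       ┃    ┃00000040  34 42 2e fd ┃te
       ┃    ┃                      ┃em
       ┃    ┃                      ┃RR
       ┃    ┃                      ┃  
       ┃    ┃                      ┃  
       ┃    ┗━━━━━━━━━━━━━━━━━━━━━━┛  
       ┃          │          ┃ 10     
       ┗━━━━━━━━━━━━━━━━━━━━━┃ 11    9
                             ┃ 12     


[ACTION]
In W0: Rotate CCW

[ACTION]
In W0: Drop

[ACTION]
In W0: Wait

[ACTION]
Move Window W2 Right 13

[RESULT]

       ┃ Tetris          ┃ HexEditor  
       ┠─────────────────┠────────────
       ┃          │Next: ┃00000000  22
       ┃          │ ░░   ┃00000010  6c
       ┃          │░░    ┃00000020  27
       ┃          │      ┃00000030  72
       ┃          │      ┃00000040  34
       ┃          │      ┃            
       ┃          │Score:┃            
       ┃          │0     ┃            
       ┃          │      ┃            
       ┃          │      ┗━━━━━━━━━━━━
       ┃          │          ┃ 10     
       ┗━━━━━━━━━━━━━━━━━━━━━┃ 11    9
                             ┃ 12     


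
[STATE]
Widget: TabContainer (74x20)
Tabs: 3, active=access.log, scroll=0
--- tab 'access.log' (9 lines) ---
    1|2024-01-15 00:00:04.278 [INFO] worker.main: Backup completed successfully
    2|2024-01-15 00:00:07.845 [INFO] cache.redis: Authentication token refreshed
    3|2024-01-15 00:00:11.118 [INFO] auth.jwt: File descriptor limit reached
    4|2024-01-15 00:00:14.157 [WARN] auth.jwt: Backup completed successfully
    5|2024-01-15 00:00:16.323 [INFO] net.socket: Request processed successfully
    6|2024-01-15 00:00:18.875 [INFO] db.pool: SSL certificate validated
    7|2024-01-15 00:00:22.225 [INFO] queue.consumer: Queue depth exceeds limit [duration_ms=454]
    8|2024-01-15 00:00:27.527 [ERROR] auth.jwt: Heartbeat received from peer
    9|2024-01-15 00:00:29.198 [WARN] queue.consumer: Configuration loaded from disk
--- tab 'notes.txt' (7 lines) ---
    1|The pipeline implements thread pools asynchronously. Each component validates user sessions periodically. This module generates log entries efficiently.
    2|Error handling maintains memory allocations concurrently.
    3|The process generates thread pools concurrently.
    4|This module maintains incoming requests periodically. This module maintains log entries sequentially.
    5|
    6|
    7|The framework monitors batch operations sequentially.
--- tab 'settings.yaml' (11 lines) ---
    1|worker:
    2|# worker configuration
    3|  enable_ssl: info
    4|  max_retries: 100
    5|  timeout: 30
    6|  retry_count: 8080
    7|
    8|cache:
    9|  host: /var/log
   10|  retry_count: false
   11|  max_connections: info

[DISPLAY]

[access.log]│ notes.txt │ settings.yaml                                   
──────────────────────────────────────────────────────────────────────────
2024-01-15 00:00:04.278 [INFO] worker.main: Backup completed successfully 
2024-01-15 00:00:07.845 [INFO] cache.redis: Authentication token refreshed
2024-01-15 00:00:11.118 [INFO] auth.jwt: File descriptor limit reached    
2024-01-15 00:00:14.157 [WARN] auth.jwt: Backup completed successfully    
2024-01-15 00:00:16.323 [INFO] net.socket: Request processed successfully 
2024-01-15 00:00:18.875 [INFO] db.pool: SSL certificate validated         
2024-01-15 00:00:22.225 [INFO] queue.consumer: Queue depth exceeds limit [
2024-01-15 00:00:27.527 [ERROR] auth.jwt: Heartbeat received from peer    
2024-01-15 00:00:29.198 [WARN] queue.consumer: Configuration loaded from d
                                                                          
                                                                          
                                                                          
                                                                          
                                                                          
                                                                          
                                                                          
                                                                          
                                                                          


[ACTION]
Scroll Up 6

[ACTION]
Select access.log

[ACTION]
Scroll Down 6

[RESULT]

[access.log]│ notes.txt │ settings.yaml                                   
──────────────────────────────────────────────────────────────────────────
2024-01-15 00:00:22.225 [INFO] queue.consumer: Queue depth exceeds limit [
2024-01-15 00:00:27.527 [ERROR] auth.jwt: Heartbeat received from peer    
2024-01-15 00:00:29.198 [WARN] queue.consumer: Configuration loaded from d
                                                                          
                                                                          
                                                                          
                                                                          
                                                                          
                                                                          
                                                                          
                                                                          
                                                                          
                                                                          
                                                                          
                                                                          
                                                                          
                                                                          
                                                                          


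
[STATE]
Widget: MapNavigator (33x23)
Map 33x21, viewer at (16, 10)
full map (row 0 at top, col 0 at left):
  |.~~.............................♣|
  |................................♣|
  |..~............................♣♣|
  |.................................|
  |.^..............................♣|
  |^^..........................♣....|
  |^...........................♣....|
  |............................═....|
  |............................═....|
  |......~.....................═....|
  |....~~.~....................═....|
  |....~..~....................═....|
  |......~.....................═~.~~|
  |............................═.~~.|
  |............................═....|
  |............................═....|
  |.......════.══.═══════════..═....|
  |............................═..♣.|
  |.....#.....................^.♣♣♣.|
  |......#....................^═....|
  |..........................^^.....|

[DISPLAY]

                                 
.~~.............................♣
................................♣
..~............................♣♣
.................................
.^..............................♣
^^..........................♣....
^...........................♣....
............................═....
............................═....
......~.....................═....
....~~.~........@...........═....
....~..~....................═....
......~.....................═~.~~
............................═.~~.
............................═....
............................═....
.......════.══.═══════════..═....
............................═..♣.
.....#.....................^.♣♣♣.
......#....................^═....
..........................^^.....
                                 


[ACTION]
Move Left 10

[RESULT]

                                 
          .~~....................
          .......................
          ..~....................
          .......................
          .^.....................
          ^^.....................
          ^......................
          .......................
          .......................
          ......~................
          ....~~@~...............
          ....~..~...............
          ......~................
          .......................
          .......................
          .......................
          .......════.══.════════
          .......................
          .....#.................
          ......#................
          .......................
                                 


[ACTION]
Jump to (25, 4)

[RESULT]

                                 
                                 
                                 
                                 
                                 
                                 
                                 
.......................♣         
.......................♣         
......................♣♣         
........................         
................@......♣         
...................♣....         
...................♣....         
...................═....         
...................═....         
...................═....         
...................═....         
...................═....         
...................═~.~~         
...................═.~~.         
...................═....         
...................═....         


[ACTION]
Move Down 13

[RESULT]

...................♣....         
...................═....         
...................═....         
...................═....         
...................═....         
...................═....         
...................═~.~~         
...................═.~~.         
...................═....         
...................═....         
══.══.═══════════..═....         
................@..═..♣.         
..................^.♣♣♣.         
..................^═....         
.................^^.....         
                                 
                                 
                                 
                                 
                                 
                                 
                                 
                                 


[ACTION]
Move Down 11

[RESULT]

...................═....         
...................═....         
...................═....         
...................═~.~~         
...................═.~~.         
...................═....         
...................═....         
══.══.═══════════..═....         
...................═..♣.         
..................^.♣♣♣.         
..................^═....         
................@^^.....         
                                 
                                 
                                 
                                 
                                 
                                 
                                 
                                 
                                 
                                 
                                 


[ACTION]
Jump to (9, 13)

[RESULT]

       ..~.......................
       ..........................
       .^........................
       ^^........................
       ^.........................
       ..........................
       ..........................
       ......~...................
       ....~~.~..................
       ....~..~..................
       ......~...................
       .........@................
       ..........................
       ..........................
       .......════.══.═══════════
       ..........................
       .....#....................
       ......#...................
       ..........................
                                 
                                 
                                 
                                 


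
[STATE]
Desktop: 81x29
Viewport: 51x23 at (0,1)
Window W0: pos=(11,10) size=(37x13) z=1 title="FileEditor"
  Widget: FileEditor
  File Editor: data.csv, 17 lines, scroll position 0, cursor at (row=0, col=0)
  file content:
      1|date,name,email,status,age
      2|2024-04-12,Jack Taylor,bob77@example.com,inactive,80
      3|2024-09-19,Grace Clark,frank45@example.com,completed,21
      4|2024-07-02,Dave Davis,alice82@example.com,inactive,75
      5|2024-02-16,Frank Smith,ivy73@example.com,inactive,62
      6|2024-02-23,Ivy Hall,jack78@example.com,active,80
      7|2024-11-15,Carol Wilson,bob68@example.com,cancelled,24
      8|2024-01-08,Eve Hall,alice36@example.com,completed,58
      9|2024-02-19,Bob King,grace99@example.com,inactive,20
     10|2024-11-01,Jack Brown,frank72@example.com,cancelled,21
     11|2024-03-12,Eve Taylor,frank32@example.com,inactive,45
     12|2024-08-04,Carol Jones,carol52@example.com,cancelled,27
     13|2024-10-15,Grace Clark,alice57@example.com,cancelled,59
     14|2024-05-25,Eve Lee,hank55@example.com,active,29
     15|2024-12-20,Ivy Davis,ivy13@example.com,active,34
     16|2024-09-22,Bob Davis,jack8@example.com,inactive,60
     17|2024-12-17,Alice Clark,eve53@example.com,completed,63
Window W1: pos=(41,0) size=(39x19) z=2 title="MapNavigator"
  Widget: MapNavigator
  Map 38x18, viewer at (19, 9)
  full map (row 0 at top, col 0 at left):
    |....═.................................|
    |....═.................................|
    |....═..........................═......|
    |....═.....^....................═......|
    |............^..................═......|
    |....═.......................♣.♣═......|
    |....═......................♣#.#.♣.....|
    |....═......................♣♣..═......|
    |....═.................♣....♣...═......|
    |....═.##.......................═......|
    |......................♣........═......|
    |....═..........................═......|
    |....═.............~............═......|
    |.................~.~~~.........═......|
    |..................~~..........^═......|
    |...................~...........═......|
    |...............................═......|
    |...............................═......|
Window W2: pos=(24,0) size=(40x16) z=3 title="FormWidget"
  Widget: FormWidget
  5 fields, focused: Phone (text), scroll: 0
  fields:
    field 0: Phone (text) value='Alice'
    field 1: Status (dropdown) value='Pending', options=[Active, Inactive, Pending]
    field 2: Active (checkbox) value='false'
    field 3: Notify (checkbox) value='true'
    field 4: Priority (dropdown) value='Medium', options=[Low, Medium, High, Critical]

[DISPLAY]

                        ┃ FormWidget               
                        ┠──────────────────────────
                        ┃> Phone:      [Alice      
                        ┃  Status:     [Pending    
                        ┃  Active:     [ ]         
                        ┃  Notify:     [x]         
                        ┃  Priority:   [Medium     
                        ┃                          
                        ┃                          
           ┏━━━━━━━━━━━━┃                          
           ┃ FileEditor ┃                          
           ┠────────────┃                          
           ┃█ate,name,em┃                          
           ┃2024-04-12,J┃                          
           ┃2024-09-19,G┗━━━━━━━━━━━━━━━━━━━━━━━━━━
           ┃2024-07-02,Dave Davis,alice82┃.........
           ┃2024-02-16,Frank Smith,ivy73@┃.........
           ┃2024-02-23,Ivy Hall,jack78@ex┗━━━━━━━━━
           ┃2024-11-15,Carol Wilson,bob68@exam░┃   
           ┃2024-01-08,Eve Hall,alice36@exampl░┃   
           ┃2024-02-19,Bob King,grace99@exampl▼┃   
           ┗━━━━━━━━━━━━━━━━━━━━━━━━━━━━━━━━━━━┛   
                                                   


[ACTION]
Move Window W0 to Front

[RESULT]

                        ┃ FormWidget               
                        ┠──────────────────────────
                        ┃> Phone:      [Alice      
                        ┃  Status:     [Pending    
                        ┃  Active:     [ ]         
                        ┃  Notify:     [x]         
                        ┃  Priority:   [Medium     
                        ┃                          
                        ┃                          
           ┏━━━━━━━━━━━━━━━━━━━━━━━━━━━━━━━━━━━┓   
           ┃ FileEditor                        ┃   
           ┠───────────────────────────────────┨   
           ┃█ate,name,email,status,age        ▲┃   
           ┃2024-04-12,Jack Taylor,bob77@examp█┃   
           ┃2024-09-19,Grace Clark,frank45@exa░┃━━━
           ┃2024-07-02,Dave Davis,alice82@exam░┃...
           ┃2024-02-16,Frank Smith,ivy73@examp░┃...
           ┃2024-02-23,Ivy Hall,jack78@example░┃━━━
           ┃2024-11-15,Carol Wilson,bob68@exam░┃   
           ┃2024-01-08,Eve Hall,alice36@exampl░┃   
           ┃2024-02-19,Bob King,grace99@exampl▼┃   
           ┗━━━━━━━━━━━━━━━━━━━━━━━━━━━━━━━━━━━┛   
                                                   


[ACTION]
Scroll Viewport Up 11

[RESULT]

                        ┏━━━━━━━━━━━━━━━━━━━━━━━━━━
                        ┃ FormWidget               
                        ┠──────────────────────────
                        ┃> Phone:      [Alice      
                        ┃  Status:     [Pending    
                        ┃  Active:     [ ]         
                        ┃  Notify:     [x]         
                        ┃  Priority:   [Medium     
                        ┃                          
                        ┃                          
           ┏━━━━━━━━━━━━━━━━━━━━━━━━━━━━━━━━━━━┓   
           ┃ FileEditor                        ┃   
           ┠───────────────────────────────────┨   
           ┃█ate,name,email,status,age        ▲┃   
           ┃2024-04-12,Jack Taylor,bob77@examp█┃   
           ┃2024-09-19,Grace Clark,frank45@exa░┃━━━
           ┃2024-07-02,Dave Davis,alice82@exam░┃...
           ┃2024-02-16,Frank Smith,ivy73@examp░┃...
           ┃2024-02-23,Ivy Hall,jack78@example░┃━━━
           ┃2024-11-15,Carol Wilson,bob68@exam░┃   
           ┃2024-01-08,Eve Hall,alice36@exampl░┃   
           ┃2024-02-19,Bob King,grace99@exampl▼┃   
           ┗━━━━━━━━━━━━━━━━━━━━━━━━━━━━━━━━━━━┛   


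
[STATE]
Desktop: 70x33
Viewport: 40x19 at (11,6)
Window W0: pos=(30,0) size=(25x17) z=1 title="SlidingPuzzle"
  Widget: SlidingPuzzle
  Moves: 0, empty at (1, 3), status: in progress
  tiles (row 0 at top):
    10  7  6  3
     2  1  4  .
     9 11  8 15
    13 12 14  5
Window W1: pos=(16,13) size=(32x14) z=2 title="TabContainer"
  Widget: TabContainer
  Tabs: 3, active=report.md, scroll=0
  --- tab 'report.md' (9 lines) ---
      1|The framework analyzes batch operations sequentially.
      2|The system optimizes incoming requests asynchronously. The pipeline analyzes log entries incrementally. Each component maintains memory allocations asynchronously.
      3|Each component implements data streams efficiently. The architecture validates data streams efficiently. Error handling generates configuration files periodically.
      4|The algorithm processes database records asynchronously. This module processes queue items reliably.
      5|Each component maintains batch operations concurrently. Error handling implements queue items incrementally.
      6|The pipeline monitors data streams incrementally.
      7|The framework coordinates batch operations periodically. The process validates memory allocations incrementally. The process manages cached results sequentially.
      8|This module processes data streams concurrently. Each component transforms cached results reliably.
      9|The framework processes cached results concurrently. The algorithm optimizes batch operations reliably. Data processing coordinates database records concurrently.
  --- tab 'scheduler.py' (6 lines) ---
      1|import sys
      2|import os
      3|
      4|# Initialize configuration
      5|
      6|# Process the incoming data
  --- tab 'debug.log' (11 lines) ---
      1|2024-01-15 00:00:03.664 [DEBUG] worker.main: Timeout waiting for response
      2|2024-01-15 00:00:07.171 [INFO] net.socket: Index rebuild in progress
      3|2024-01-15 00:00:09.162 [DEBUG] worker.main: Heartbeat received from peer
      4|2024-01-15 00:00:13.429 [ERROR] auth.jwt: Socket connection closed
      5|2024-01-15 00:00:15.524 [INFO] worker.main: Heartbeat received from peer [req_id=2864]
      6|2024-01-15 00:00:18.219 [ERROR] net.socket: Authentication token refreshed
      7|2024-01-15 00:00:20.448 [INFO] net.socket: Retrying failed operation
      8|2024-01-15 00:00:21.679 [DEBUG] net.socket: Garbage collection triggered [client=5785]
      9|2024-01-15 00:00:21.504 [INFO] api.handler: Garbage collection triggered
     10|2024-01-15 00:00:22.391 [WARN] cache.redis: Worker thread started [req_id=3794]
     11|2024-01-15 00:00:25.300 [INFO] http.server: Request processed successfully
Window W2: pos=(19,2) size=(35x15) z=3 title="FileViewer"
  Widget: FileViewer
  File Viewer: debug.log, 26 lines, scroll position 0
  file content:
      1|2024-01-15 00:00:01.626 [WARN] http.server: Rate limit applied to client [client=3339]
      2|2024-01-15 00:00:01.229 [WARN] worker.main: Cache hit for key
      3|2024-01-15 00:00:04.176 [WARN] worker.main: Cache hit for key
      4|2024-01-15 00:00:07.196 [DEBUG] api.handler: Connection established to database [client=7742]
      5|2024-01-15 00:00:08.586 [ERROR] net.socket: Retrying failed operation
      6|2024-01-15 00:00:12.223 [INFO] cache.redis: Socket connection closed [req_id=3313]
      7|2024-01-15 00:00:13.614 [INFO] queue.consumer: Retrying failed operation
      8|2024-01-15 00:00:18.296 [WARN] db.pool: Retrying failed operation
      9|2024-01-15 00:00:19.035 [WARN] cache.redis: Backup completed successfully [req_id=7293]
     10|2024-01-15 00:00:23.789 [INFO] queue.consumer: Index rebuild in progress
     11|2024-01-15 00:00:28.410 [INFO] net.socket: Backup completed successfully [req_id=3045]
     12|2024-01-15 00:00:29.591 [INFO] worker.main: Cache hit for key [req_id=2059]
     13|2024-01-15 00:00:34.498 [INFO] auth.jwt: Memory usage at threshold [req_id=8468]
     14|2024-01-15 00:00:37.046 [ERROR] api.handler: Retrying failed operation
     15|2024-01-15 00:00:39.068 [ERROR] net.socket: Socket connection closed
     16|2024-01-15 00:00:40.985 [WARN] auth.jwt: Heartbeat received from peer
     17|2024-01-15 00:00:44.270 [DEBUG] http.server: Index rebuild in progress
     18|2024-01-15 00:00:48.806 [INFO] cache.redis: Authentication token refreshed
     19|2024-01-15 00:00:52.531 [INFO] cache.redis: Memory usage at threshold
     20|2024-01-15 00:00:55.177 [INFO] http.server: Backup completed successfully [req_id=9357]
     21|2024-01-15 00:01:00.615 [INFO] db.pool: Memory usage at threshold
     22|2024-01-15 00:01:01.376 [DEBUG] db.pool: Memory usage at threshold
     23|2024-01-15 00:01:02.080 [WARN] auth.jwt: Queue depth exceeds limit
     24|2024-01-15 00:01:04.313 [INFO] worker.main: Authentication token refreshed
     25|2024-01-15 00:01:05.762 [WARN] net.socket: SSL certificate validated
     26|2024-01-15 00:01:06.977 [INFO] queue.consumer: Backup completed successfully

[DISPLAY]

        ┃2024-01-15 00:00:01.229 [WARN] 
        ┃2024-01-15 00:00:04.176 [WARN] 
        ┃2024-01-15 00:00:07.196 [DEBUG]
        ┃2024-01-15 00:00:08.586 [ERROR]
        ┃2024-01-15 00:00:12.223 [INFO] 
        ┃2024-01-15 00:00:13.614 [INFO] 
        ┃2024-01-15 00:00:18.296 [WARN] 
     ┏━━┃2024-01-15 00:00:19.035 [WARN] 
     ┃ T┃2024-01-15 00:00:23.789 [INFO] 
     ┠──┃2024-01-15 00:00:28.410 [INFO] 
     ┃[r┗━━━━━━━━━━━━━━━━━━━━━━━━━━━━━━━
     ┃──────────────────────────────┃   
     ┃The framework analyzes batch o┃   
     ┃The system optimizes incoming ┃   
     ┃Each component implements data┃   
     ┃The algorithm processes databa┃   
     ┃Each component maintains batch┃   
     ┃The pipeline monitors data str┃   
     ┃The framework coordinates batc┃   


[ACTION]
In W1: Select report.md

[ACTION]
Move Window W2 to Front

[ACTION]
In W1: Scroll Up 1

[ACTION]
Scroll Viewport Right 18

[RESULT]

5 00:00:01.229 [WARN] w█┃┃              
5 00:00:04.176 [WARN] w░┃┃              
5 00:00:07.196 [DEBUG] ░┃┃              
5 00:00:08.586 [ERROR] ░┃┃              
5 00:00:12.223 [INFO] c░┃┃              
5 00:00:13.614 [INFO] q░┃┃              
5 00:00:18.296 [WARN] d░┃┃              
5 00:00:19.035 [WARN] c░┃┃              
5 00:00:23.789 [INFO] q░┃┃              
5 00:00:28.410 [INFO] n▼┃┃              
━━━━━━━━━━━━━━━━━━━━━━━━┛┛              
──────────────────┃                     
k analyzes batch o┃                     
ptimizes incoming ┃                     
nt implements data┃                     
m processes databa┃                     
nt maintains batch┃                     
 monitors data str┃                     
k coordinates batc┃                     


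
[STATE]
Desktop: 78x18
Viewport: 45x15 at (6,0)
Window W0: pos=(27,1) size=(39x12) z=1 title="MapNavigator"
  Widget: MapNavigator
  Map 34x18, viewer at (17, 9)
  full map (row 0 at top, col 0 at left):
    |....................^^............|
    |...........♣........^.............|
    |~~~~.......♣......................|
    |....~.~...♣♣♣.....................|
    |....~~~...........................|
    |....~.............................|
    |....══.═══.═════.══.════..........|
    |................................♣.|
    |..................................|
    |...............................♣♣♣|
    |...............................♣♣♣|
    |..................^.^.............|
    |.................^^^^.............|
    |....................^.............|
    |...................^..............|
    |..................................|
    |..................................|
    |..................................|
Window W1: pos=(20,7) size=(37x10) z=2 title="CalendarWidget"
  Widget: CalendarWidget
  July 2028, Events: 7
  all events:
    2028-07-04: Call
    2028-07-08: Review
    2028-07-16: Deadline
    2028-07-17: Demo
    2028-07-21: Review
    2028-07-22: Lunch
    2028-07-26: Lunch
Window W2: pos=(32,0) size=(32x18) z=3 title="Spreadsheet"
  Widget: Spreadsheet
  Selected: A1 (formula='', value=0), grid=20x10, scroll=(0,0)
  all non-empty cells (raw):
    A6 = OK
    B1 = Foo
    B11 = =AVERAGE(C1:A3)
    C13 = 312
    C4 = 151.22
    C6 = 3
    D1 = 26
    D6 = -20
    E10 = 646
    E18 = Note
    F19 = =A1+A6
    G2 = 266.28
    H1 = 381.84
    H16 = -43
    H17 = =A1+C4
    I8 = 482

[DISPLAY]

                          ┏━━━━━━━━━━━━━━━━━━
                     ┏━━━━┃ Spreadsheet      
                     ┃ Map┠──────────────────
                     ┠────┃A1:               
                     ┃ ...┃       A       B  
                     ┃ ...┃------------------
                     ┃ ...┃  1      [0]Foo   
              ┏━━━━━━━━━━━┃  2        0      
              ┃ CalendarWi┃  3        0      
              ┠───────────┃  4        0      
              ┃           ┃  5        0      
              ┃Mo Tu We Th┃  6 OK            
              ┃           ┃  7        0      
              ┃ 3  4*  5  ┃  8        0      
              ┃10 11 12 13┃  9        0      


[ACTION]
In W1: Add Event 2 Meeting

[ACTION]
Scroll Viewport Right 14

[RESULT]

            ┏━━━━━━━━━━━━━━━━━━━━━━━━━━━━━━┓ 
       ┏━━━━┃ Spreadsheet                  ┃━
       ┃ Map┠──────────────────────────────┨ 
       ┠────┃A1:                           ┃─
       ┃ ...┃       A       B       C      ┃ 
       ┃ ...┃------------------------------┃ 
       ┃ ...┃  1      [0]Foo            0  ┃ 
┏━━━━━━━━━━━┃  2        0       0       0  ┃ 
┃ CalendarWi┃  3        0       0       0  ┃ 
┠───────────┃  4        0       0  151.22  ┃ 
┃           ┃  5        0       0       0  ┃ 
┃Mo Tu We Th┃  6 OK             0       3  ┃ 
┃           ┃  7        0       0       0  ┃━
┃ 3  4*  5  ┃  8        0       0       0  ┃ 
┃10 11 12 13┃  9        0       0       0  ┃ 


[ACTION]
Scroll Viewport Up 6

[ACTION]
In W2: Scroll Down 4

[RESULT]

            ┏━━━━━━━━━━━━━━━━━━━━━━━━━━━━━━┓ 
       ┏━━━━┃ Spreadsheet                  ┃━
       ┃ Map┠──────────────────────────────┨ 
       ┠────┃A1:                           ┃─
       ┃ ...┃       A       B       C      ┃ 
       ┃ ...┃------------------------------┃ 
       ┃ ...┃  5        0       0       0  ┃ 
┏━━━━━━━━━━━┃  6 OK             0       3  ┃ 
┃ CalendarWi┃  7        0       0       0  ┃ 
┠───────────┃  8        0       0       0  ┃ 
┃           ┃  9        0       0       0  ┃ 
┃Mo Tu We Th┃ 10        0       0       0  ┃ 
┃           ┃ 11        0       0       0  ┃━
┃ 3  4*  5  ┃ 12        0       0       0  ┃ 
┃10 11 12 13┃ 13        0       0     312  ┃ 


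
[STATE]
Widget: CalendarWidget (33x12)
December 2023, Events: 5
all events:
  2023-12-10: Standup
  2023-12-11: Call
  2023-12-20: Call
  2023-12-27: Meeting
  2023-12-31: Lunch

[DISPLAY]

          December 2023          
Mo Tu We Th Fr Sa Su             
             1  2  3             
 4  5  6  7  8  9 10*            
11* 12 13 14 15 16 17            
18 19 20* 21 22 23 24            
25 26 27* 28 29 30 31*           
                                 
                                 
                                 
                                 
                                 


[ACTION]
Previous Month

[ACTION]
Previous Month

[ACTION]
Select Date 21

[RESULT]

           October 2023          
Mo Tu We Th Fr Sa Su             
                   1             
 2  3  4  5  6  7  8             
 9 10 11 12 13 14 15             
16 17 18 19 20 [21] 22           
23 24 25 26 27 28 29             
30 31                            
                                 
                                 
                                 
                                 


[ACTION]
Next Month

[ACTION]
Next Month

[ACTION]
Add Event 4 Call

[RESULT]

          December 2023          
Mo Tu We Th Fr Sa Su             
             1  2  3             
 4*  5  6  7  8  9 10*           
11* 12 13 14 15 16 17            
18 19 20* 21 22 23 24            
25 26 27* 28 29 30 31*           
                                 
                                 
                                 
                                 
                                 


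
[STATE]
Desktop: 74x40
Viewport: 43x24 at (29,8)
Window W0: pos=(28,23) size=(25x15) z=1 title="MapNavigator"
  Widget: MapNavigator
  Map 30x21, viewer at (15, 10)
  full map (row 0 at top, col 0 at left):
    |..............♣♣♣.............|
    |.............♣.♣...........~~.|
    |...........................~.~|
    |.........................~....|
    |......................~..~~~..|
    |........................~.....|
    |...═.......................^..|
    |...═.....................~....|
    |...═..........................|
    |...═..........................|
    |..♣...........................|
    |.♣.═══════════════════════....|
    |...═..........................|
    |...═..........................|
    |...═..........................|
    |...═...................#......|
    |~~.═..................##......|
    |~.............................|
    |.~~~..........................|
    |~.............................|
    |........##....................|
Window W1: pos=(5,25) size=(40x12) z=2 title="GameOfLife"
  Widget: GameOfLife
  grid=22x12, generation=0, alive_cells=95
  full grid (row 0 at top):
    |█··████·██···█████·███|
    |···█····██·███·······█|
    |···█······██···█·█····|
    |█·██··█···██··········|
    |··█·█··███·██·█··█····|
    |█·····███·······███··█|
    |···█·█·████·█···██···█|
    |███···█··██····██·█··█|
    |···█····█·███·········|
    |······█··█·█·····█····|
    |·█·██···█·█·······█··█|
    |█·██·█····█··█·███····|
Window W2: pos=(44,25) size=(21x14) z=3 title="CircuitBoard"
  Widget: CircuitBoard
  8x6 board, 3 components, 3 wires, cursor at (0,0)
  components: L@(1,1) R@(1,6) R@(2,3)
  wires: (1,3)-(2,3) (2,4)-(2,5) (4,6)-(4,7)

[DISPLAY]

                                           
                                           
                                           
                                           
                                           
                                           
                                           
                                           
                                           
                                           
                                           
                                           
                                           
                                           
                                           
━━━━━━━━━━━━━━━━━━━━━━━┓                   
 MapNavigator          ┃                   
━━━━━━━━━━━━━━━┏━━━━━━━━━━━━━━━━━━━┓       
               ┃ CircuitBoard      ┃       
───────────────┠───────────────────┨       
               ┃   0 1 2 3 4 5 6 7 ┃       
               ┃0  [.]             ┃       
               ┃                   ┃       
               ┃1       L       ·  ┃       


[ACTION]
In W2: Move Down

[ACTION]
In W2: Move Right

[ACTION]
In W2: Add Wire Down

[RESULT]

                                           
                                           
                                           
                                           
                                           
                                           
                                           
                                           
                                           
                                           
                                           
                                           
                                           
                                           
                                           
━━━━━━━━━━━━━━━━━━━━━━━┓                   
 MapNavigator          ┃                   
━━━━━━━━━━━━━━━┏━━━━━━━━━━━━━━━━━━━┓       
               ┃ CircuitBoard      ┃       
───────────────┠───────────────────┨       
               ┃   0 1 2 3 4 5 6 7 ┃       
               ┃0                  ┃       
               ┃                   ┃       
               ┃1      [L]      ·  ┃       
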